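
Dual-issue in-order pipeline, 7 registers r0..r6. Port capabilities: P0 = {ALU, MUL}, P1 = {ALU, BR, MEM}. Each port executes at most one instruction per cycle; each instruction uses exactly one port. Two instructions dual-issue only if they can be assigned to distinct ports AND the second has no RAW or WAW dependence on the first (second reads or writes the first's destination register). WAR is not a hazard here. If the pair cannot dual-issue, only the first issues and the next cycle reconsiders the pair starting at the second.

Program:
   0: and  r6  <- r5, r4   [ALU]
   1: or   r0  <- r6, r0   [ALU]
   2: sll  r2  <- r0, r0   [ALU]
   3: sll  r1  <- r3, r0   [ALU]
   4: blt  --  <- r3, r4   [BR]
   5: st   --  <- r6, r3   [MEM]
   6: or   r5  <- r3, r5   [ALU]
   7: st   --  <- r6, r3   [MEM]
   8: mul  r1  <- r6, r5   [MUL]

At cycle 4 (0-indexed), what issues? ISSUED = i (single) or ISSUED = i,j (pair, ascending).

ISSUED = 5,6

#0 head=0: and i0 RAW r6
#1 head=1: or i1 RAW r0
#2 head=2: sll;sll i2&i3 2-wide
#3 head=4: blt i4 no-port BR/MEM
#4 head=5: st;or i5&i6 2-wide
#5 head=7: st;mul i7&i8 2-wide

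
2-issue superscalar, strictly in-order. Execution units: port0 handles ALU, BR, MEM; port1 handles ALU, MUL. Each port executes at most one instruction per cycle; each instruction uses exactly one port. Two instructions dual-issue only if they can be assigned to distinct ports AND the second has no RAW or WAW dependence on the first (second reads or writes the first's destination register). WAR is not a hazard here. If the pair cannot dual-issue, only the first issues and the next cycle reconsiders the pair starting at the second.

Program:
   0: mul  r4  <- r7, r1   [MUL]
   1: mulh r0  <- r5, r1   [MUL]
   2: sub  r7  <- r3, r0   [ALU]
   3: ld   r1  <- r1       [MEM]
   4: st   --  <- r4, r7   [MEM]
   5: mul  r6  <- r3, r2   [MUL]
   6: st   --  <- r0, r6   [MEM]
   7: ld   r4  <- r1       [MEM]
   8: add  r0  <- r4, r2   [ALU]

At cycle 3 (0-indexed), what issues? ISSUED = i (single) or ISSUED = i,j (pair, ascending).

  cy0 -> i0 (mul.MUL) no-port MUL/MUL
  cy1 -> i1 (mulh.MUL) RAW r0
  cy2 -> i2,i3 (sub.ALU/ld.MEM) dual
  cy3 -> i4,i5 (st.MEM/mul.MUL) dual
  cy4 -> i6 (st.MEM) no-port MEM/MEM
  cy5 -> i7 (ld.MEM) RAW r4
  cy6 -> i8 (add.ALU) tail

ISSUED = 4,5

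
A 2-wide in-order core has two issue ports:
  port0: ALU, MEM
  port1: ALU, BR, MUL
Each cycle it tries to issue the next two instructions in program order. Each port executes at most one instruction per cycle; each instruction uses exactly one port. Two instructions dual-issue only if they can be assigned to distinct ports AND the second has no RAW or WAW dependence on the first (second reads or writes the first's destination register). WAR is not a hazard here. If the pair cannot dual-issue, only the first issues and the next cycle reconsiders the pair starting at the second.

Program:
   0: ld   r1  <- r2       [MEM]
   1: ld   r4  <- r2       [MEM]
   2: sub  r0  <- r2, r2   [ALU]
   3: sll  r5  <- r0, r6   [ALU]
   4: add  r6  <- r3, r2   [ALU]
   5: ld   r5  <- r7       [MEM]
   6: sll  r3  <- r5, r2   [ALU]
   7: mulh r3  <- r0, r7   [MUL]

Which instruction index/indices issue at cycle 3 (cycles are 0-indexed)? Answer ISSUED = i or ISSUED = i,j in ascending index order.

ISSUED = 5

c0: i0 ld.MEM  no-port MEM/MEM
c1: i1,i2 ld.MEM+sub.ALU  2-wide
c2: i3,i4 sll.ALU+add.ALU  2-wide
c3: i5 ld.MEM  RAW r5
c4: i6 sll.ALU  WAW r3
c5: i7 mulh.MUL  tail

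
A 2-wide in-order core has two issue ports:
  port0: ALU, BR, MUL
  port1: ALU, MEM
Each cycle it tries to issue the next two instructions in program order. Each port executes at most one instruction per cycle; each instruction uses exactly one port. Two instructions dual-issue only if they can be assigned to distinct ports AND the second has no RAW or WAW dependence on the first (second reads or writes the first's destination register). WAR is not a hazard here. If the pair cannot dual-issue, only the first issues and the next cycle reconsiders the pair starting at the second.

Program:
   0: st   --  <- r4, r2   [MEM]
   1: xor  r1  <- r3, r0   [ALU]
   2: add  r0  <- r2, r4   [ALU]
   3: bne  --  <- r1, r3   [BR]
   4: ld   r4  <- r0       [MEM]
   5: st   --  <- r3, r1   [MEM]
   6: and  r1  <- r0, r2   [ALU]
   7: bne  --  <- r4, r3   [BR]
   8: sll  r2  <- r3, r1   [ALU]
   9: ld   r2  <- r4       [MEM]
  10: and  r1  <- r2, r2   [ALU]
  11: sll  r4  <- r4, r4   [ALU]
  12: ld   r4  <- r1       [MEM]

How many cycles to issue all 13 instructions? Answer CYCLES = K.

CYCLES = 8

c0: i0,i1 st xor  pair
c1: i2,i3 add bne  pair
c2: i4 ld  no-port MEM/MEM
c3: i5,i6 st and  pair
c4: i7,i8 bne sll  pair
c5: i9 ld  RAW r2
c6: i10,i11 and sll  pair
c7: i12 ld  tail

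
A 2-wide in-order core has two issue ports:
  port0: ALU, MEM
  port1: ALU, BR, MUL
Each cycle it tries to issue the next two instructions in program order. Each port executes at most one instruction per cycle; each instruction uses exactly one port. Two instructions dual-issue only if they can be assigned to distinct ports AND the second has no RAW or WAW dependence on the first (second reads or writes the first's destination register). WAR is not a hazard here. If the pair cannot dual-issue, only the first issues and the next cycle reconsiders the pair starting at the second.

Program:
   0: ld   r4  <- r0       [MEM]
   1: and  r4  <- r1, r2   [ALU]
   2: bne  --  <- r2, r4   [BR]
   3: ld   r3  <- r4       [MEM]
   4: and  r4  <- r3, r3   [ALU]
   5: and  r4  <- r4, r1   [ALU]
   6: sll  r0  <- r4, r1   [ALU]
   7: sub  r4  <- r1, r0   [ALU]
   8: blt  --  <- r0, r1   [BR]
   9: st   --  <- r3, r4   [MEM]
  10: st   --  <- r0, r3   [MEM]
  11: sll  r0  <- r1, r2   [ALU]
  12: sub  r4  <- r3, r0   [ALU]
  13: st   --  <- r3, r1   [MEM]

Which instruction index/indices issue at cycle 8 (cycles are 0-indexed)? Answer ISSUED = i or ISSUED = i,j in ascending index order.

ISSUED = 10,11

  cy0 -> i0 (ld) WAW r4
  cy1 -> i1 (and) RAW r4
  cy2 -> i2&i3 (bne ld) dual
  cy3 -> i4 (and) RAW+WAW r4
  cy4 -> i5 (and) RAW r4
  cy5 -> i6 (sll) RAW r0
  cy6 -> i7&i8 (sub blt) dual
  cy7 -> i9 (st) no-port MEM/MEM
  cy8 -> i10&i11 (st sll) dual
  cy9 -> i12&i13 (sub st) dual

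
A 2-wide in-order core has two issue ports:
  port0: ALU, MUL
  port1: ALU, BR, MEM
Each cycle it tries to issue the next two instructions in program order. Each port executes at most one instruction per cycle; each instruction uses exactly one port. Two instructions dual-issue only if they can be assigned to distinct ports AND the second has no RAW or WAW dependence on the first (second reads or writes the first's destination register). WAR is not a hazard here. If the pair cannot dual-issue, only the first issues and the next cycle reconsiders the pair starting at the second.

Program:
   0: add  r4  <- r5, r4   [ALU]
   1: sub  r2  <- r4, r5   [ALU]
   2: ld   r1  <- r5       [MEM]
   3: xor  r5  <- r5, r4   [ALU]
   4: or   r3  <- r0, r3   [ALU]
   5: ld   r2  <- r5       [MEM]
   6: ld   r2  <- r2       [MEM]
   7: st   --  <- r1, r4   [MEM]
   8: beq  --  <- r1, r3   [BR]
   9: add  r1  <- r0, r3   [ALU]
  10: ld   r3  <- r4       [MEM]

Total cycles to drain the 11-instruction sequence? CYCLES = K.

CYCLES = 8

0. add @i0  | RAW r4
1. sub;ld @i1/i2  | dual
2. xor;or @i3/i4  | dual
3. ld @i5  | no-port MEM/MEM
4. ld @i6  | no-port MEM/MEM
5. st @i7  | no-port MEM/BR
6. beq;add @i8/i9  | dual
7. ld @i10  | tail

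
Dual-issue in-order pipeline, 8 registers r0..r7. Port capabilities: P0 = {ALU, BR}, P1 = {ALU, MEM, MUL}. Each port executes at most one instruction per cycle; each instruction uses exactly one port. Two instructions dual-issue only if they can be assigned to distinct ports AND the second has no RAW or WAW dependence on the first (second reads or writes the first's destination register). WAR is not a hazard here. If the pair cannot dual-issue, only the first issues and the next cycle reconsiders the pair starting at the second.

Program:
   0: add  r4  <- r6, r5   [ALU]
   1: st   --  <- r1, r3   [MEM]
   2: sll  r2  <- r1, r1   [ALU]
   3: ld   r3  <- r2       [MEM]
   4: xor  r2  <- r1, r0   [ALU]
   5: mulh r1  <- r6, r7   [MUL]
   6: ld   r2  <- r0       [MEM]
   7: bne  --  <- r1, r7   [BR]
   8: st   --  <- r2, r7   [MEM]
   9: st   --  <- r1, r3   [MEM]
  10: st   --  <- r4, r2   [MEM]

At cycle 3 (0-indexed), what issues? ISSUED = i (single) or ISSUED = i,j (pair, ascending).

ISSUED = 5

0. add.ALU+st.MEM @i0+i1  | 2-wide
1. sll.ALU @i2  | RAW r2
2. ld.MEM+xor.ALU @i3+i4  | 2-wide
3. mulh.MUL @i5  | no-port MUL/MEM
4. ld.MEM+bne.BR @i6+i7  | 2-wide
5. st.MEM @i8  | no-port MEM/MEM
6. st.MEM @i9  | no-port MEM/MEM
7. st.MEM @i10  | tail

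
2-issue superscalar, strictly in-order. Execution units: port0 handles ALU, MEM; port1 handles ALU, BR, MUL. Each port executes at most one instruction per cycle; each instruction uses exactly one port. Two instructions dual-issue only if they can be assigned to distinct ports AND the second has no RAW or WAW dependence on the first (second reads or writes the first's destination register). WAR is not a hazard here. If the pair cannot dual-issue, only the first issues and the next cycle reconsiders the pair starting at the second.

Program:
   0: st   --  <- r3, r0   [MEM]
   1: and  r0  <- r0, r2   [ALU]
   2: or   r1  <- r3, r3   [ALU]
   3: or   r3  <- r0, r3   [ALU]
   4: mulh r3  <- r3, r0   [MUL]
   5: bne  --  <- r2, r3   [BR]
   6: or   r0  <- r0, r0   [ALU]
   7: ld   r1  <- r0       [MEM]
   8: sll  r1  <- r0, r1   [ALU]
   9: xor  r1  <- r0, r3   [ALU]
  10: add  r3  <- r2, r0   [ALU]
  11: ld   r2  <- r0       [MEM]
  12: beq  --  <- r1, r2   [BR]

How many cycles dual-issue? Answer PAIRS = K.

#0 head=0: st.MEM/and.ALU i0,i1 dual
#1 head=2: or.ALU/or.ALU i2,i3 dual
#2 head=4: mulh.MUL i4 no-port MUL/BR
#3 head=5: bne.BR/or.ALU i5,i6 dual
#4 head=7: ld.MEM i7 RAW+WAW r1
#5 head=8: sll.ALU i8 WAW r1
#6 head=9: xor.ALU/add.ALU i9,i10 dual
#7 head=11: ld.MEM i11 RAW r2
#8 head=12: beq.BR i12 tail

PAIRS = 4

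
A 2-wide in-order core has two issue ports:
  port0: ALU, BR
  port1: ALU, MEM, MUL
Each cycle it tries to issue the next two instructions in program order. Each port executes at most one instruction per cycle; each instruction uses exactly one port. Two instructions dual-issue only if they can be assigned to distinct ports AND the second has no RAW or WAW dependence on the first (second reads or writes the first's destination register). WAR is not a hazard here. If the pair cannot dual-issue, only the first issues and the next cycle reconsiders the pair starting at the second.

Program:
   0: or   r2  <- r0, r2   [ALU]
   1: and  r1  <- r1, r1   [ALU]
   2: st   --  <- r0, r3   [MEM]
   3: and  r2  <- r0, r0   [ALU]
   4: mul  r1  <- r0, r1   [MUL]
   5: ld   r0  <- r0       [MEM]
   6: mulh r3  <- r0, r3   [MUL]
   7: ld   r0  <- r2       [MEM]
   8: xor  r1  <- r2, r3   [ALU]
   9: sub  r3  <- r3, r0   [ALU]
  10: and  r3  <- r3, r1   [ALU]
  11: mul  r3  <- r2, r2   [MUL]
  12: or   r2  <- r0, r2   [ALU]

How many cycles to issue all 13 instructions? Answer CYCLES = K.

CYCLES = 9

  cy0 -> i0+i1 (or.ALU/and.ALU) 2-wide
  cy1 -> i2+i3 (st.MEM/and.ALU) 2-wide
  cy2 -> i4 (mul.MUL) no-port MUL/MEM
  cy3 -> i5 (ld.MEM) no-port MEM/MUL
  cy4 -> i6 (mulh.MUL) no-port MUL/MEM
  cy5 -> i7+i8 (ld.MEM/xor.ALU) 2-wide
  cy6 -> i9 (sub.ALU) RAW+WAW r3
  cy7 -> i10 (and.ALU) WAW r3
  cy8 -> i11+i12 (mul.MUL/or.ALU) 2-wide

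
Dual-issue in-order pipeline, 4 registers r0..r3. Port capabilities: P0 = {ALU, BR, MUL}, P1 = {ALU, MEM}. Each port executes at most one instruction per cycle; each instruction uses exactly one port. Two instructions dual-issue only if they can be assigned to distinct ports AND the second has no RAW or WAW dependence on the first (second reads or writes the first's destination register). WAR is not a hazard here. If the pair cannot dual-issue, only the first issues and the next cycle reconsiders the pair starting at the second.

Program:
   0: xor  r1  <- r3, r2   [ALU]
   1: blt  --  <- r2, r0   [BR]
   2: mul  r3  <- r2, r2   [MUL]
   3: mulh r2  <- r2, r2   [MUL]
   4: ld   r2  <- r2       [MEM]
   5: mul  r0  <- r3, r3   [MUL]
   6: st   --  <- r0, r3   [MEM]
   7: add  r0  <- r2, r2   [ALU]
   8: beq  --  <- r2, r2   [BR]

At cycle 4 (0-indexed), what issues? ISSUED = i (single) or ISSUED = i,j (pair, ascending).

c0: i0+i1 xor.ALU;blt.BR  pair
c1: i2 mul.MUL  no-port MUL/MUL
c2: i3 mulh.MUL  RAW+WAW r2
c3: i4+i5 ld.MEM;mul.MUL  pair
c4: i6+i7 st.MEM;add.ALU  pair
c5: i8 beq.BR  tail

ISSUED = 6,7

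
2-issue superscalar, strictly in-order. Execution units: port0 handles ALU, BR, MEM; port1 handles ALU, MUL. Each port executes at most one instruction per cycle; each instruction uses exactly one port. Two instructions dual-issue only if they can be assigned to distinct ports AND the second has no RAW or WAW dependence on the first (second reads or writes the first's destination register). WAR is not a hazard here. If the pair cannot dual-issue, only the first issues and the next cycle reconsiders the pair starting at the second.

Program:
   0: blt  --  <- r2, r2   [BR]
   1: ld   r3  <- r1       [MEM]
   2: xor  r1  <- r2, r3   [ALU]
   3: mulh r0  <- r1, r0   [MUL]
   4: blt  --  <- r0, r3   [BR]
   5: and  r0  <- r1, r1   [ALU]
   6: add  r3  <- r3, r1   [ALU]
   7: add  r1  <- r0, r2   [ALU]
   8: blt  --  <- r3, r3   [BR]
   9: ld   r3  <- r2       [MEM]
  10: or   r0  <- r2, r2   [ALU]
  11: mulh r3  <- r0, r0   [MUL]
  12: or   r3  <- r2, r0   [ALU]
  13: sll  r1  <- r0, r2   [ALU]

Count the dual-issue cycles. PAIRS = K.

PAIRS = 4

  cy0 -> i0 (blt.BR) no-port BR/MEM
  cy1 -> i1 (ld.MEM) RAW r3
  cy2 -> i2 (xor.ALU) RAW r1
  cy3 -> i3 (mulh.MUL) RAW r0
  cy4 -> i4/i5 (blt.BR and.ALU) 2-wide
  cy5 -> i6/i7 (add.ALU add.ALU) 2-wide
  cy6 -> i8 (blt.BR) no-port BR/MEM
  cy7 -> i9/i10 (ld.MEM or.ALU) 2-wide
  cy8 -> i11 (mulh.MUL) WAW r3
  cy9 -> i12/i13 (or.ALU sll.ALU) 2-wide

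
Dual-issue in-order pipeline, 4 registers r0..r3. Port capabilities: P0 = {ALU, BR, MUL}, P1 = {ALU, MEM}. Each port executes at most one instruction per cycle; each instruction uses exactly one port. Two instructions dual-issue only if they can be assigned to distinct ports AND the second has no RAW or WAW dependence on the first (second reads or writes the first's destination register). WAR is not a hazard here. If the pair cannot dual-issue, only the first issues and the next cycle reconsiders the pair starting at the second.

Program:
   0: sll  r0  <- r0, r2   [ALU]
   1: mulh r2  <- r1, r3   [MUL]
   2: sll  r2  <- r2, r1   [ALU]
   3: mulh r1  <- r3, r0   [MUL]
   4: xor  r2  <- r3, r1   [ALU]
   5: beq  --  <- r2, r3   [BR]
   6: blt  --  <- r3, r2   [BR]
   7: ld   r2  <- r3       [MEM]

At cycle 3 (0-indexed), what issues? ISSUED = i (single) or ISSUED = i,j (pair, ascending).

ISSUED = 5

#0 head=0: sll+mulh i0&i1 2-wide
#1 head=2: sll+mulh i2&i3 2-wide
#2 head=4: xor i4 RAW r2
#3 head=5: beq i5 no-port BR/BR
#4 head=6: blt+ld i6&i7 2-wide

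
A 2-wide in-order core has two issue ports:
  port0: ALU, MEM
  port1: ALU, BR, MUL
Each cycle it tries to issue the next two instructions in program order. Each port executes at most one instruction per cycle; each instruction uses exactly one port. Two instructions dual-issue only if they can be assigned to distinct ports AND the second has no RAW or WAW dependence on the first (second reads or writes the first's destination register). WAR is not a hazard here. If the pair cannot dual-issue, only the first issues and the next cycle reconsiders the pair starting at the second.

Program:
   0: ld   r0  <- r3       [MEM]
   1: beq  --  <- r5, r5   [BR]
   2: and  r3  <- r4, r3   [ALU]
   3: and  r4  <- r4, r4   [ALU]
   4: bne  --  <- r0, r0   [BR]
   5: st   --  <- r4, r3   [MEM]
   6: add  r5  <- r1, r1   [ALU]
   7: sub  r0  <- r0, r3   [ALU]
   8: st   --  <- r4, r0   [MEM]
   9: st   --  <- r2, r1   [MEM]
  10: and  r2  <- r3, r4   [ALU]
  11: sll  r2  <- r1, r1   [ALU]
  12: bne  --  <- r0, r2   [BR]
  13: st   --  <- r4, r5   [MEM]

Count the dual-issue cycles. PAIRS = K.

t=0 i0+i1:ld/beq ; 2-wide
t=1 i2+i3:and/and ; 2-wide
t=2 i4+i5:bne/st ; 2-wide
t=3 i6+i7:add/sub ; 2-wide
t=4 i8:st ; no-port MEM/MEM
t=5 i9+i10:st/and ; 2-wide
t=6 i11:sll ; RAW r2
t=7 i12+i13:bne/st ; 2-wide

PAIRS = 6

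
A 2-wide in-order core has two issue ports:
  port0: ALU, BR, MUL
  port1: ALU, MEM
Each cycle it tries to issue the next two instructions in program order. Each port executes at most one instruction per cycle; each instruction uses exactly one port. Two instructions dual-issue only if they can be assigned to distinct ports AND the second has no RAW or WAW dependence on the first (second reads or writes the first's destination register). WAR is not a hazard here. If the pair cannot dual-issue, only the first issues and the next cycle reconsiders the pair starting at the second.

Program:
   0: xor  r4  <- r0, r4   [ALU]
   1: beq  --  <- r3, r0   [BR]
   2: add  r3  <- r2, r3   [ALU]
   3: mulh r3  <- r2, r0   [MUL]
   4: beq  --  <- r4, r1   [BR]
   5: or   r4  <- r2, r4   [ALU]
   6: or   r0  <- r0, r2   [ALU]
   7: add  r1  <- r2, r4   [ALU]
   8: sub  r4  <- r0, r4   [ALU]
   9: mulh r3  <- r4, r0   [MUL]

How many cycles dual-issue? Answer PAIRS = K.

0. xor/beq @i0,i1  | pair
1. add @i2  | WAW r3
2. mulh @i3  | no-port MUL/BR
3. beq/or @i4,i5  | pair
4. or/add @i6,i7  | pair
5. sub @i8  | RAW r4
6. mulh @i9  | tail

PAIRS = 3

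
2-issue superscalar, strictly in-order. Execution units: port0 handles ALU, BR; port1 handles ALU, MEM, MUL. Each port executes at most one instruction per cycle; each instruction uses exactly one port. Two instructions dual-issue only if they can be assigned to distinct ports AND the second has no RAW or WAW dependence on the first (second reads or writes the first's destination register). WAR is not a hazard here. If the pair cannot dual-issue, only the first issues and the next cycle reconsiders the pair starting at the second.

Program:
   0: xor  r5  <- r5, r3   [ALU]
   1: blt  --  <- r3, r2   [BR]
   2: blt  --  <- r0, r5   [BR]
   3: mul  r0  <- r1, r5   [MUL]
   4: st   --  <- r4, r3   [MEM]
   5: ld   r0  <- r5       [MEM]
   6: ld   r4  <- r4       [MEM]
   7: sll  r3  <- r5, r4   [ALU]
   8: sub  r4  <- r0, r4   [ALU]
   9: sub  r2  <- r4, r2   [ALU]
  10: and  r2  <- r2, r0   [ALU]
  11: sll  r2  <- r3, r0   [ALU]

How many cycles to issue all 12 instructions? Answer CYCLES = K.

t=0 i0&i1:xor;blt ; dual
t=1 i2&i3:blt;mul ; dual
t=2 i4:st ; no-port MEM/MEM
t=3 i5:ld ; no-port MEM/MEM
t=4 i6:ld ; RAW r4
t=5 i7&i8:sll;sub ; dual
t=6 i9:sub ; RAW+WAW r2
t=7 i10:and ; WAW r2
t=8 i11:sll ; tail

CYCLES = 9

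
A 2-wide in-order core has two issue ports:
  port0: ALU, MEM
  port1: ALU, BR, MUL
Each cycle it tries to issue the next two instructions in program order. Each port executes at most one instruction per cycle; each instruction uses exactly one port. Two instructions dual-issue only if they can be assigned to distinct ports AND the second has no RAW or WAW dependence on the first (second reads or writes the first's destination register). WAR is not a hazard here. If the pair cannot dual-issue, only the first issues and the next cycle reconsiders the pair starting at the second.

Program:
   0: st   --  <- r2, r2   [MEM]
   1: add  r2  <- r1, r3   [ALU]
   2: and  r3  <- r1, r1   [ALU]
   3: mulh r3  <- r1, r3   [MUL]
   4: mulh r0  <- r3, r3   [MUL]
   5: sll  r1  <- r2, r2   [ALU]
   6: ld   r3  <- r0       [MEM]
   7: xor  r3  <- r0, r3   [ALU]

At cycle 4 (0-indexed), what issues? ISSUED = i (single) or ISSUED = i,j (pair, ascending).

ISSUED = 6

0. st;add @i0,i1  | 2-wide
1. and @i2  | RAW+WAW r3
2. mulh @i3  | no-port MUL/MUL
3. mulh;sll @i4,i5  | 2-wide
4. ld @i6  | RAW+WAW r3
5. xor @i7  | tail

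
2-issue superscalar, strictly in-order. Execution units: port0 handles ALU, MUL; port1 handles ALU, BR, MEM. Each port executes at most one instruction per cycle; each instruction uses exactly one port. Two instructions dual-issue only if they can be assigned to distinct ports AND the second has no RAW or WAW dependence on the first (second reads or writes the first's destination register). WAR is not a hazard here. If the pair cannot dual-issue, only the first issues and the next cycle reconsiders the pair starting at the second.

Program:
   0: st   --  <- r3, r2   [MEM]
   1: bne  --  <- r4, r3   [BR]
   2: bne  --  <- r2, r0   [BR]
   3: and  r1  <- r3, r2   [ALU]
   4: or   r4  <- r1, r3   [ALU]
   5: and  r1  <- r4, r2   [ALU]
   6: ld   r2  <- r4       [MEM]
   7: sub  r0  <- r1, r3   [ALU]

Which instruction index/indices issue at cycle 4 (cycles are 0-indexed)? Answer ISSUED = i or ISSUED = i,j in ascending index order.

#0 head=0: st i0 no-port MEM/BR
#1 head=1: bne i1 no-port BR/BR
#2 head=2: bne+and i2,i3 dual
#3 head=4: or i4 RAW r4
#4 head=5: and+ld i5,i6 dual
#5 head=7: sub i7 tail

ISSUED = 5,6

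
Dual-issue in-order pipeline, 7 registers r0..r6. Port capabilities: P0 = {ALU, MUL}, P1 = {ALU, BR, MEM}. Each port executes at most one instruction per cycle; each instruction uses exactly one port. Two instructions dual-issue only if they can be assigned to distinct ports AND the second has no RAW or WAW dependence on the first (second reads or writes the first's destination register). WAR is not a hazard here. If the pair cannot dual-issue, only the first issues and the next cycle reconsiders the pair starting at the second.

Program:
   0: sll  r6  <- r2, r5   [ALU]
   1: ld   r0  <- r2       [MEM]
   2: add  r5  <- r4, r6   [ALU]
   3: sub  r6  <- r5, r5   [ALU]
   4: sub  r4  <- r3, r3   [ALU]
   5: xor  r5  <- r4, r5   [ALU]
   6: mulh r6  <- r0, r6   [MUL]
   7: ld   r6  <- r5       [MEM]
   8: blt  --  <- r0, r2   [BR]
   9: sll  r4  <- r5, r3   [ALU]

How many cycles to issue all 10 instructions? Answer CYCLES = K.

CYCLES = 6

[0] i0,i1  sll;ld  -- 2-wide
[1] i2  add  -- RAW r5
[2] i3,i4  sub;sub  -- 2-wide
[3] i5,i6  xor;mulh  -- 2-wide
[4] i7  ld  -- no-port MEM/BR
[5] i8,i9  blt;sll  -- 2-wide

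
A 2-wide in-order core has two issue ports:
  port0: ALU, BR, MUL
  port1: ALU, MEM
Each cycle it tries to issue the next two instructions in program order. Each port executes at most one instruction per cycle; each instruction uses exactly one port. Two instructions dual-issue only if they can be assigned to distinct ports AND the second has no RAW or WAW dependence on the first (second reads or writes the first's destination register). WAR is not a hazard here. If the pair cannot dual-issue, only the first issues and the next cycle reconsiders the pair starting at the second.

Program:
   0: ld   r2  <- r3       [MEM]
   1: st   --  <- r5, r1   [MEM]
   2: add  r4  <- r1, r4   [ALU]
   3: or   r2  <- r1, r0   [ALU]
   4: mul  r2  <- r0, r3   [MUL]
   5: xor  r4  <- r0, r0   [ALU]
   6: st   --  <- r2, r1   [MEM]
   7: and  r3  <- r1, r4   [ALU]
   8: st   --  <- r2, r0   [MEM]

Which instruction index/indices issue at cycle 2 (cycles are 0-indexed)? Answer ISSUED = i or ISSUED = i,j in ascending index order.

ISSUED = 3

t=0 i0:ld.MEM ; no-port MEM/MEM
t=1 i1/i2:st.MEM add.ALU ; 2-wide
t=2 i3:or.ALU ; WAW r2
t=3 i4/i5:mul.MUL xor.ALU ; 2-wide
t=4 i6/i7:st.MEM and.ALU ; 2-wide
t=5 i8:st.MEM ; tail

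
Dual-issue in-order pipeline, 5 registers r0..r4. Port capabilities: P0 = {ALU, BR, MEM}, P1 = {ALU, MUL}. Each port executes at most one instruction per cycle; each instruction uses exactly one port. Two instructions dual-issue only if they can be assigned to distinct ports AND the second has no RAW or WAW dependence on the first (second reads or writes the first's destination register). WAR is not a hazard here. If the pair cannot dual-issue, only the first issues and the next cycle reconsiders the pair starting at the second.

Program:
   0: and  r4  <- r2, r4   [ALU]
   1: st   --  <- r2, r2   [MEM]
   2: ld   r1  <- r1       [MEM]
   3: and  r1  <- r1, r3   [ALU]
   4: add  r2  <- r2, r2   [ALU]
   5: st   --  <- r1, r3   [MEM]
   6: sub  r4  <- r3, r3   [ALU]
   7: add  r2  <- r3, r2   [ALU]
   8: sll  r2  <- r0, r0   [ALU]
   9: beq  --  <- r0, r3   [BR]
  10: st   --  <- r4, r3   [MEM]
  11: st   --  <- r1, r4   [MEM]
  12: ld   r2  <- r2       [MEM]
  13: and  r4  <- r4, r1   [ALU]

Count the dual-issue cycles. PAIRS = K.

PAIRS = 5

  cy0 -> i0&i1 (and.ALU/st.MEM) pair
  cy1 -> i2 (ld.MEM) RAW+WAW r1
  cy2 -> i3&i4 (and.ALU/add.ALU) pair
  cy3 -> i5&i6 (st.MEM/sub.ALU) pair
  cy4 -> i7 (add.ALU) WAW r2
  cy5 -> i8&i9 (sll.ALU/beq.BR) pair
  cy6 -> i10 (st.MEM) no-port MEM/MEM
  cy7 -> i11 (st.MEM) no-port MEM/MEM
  cy8 -> i12&i13 (ld.MEM/and.ALU) pair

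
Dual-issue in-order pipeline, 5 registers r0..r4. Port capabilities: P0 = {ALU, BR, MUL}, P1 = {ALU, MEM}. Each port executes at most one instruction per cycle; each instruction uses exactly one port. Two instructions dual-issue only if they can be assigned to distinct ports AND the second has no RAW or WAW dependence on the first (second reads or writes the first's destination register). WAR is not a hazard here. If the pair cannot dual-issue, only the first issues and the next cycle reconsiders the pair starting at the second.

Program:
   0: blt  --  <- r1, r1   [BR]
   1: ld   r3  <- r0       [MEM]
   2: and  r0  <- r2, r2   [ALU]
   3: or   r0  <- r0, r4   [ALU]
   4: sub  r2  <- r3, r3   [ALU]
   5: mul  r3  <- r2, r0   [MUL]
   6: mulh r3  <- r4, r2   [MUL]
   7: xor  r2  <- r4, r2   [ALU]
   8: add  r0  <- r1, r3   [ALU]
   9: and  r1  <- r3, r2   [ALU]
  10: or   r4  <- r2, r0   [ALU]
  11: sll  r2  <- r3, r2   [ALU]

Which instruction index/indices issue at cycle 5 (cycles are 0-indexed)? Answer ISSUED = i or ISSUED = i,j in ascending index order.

  cy0 -> i0/i1 (blt.BR/ld.MEM) pair
  cy1 -> i2 (and.ALU) RAW+WAW r0
  cy2 -> i3/i4 (or.ALU/sub.ALU) pair
  cy3 -> i5 (mul.MUL) no-port MUL/MUL
  cy4 -> i6/i7 (mulh.MUL/xor.ALU) pair
  cy5 -> i8/i9 (add.ALU/and.ALU) pair
  cy6 -> i10/i11 (or.ALU/sll.ALU) pair

ISSUED = 8,9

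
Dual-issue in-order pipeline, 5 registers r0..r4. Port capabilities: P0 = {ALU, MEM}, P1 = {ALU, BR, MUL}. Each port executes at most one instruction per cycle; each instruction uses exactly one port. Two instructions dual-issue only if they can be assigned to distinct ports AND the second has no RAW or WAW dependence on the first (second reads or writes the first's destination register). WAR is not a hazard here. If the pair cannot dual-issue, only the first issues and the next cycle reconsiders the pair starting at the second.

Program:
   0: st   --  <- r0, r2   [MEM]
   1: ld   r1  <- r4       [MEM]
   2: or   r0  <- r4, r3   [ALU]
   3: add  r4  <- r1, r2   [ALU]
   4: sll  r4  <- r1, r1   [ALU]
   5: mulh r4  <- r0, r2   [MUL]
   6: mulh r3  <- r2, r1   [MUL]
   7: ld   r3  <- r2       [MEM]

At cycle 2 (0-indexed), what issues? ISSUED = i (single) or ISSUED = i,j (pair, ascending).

#0 head=0: st i0 no-port MEM/MEM
#1 head=1: ld+or i1/i2 2-wide
#2 head=3: add i3 WAW r4
#3 head=4: sll i4 WAW r4
#4 head=5: mulh i5 no-port MUL/MUL
#5 head=6: mulh i6 WAW r3
#6 head=7: ld i7 tail

ISSUED = 3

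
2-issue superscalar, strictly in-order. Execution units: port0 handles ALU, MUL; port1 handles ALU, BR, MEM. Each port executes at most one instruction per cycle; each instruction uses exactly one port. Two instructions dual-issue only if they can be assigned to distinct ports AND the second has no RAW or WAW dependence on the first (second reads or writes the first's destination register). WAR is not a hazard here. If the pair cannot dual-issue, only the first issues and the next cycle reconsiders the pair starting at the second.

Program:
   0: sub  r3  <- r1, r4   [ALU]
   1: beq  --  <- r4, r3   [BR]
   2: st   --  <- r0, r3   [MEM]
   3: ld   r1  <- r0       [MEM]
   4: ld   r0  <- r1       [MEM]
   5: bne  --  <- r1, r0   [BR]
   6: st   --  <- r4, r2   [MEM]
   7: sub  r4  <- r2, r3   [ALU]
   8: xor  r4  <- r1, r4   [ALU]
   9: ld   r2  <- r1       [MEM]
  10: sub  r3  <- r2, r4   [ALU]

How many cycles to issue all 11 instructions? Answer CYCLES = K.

CYCLES = 9

#0 head=0: sub.ALU i0 RAW r3
#1 head=1: beq.BR i1 no-port BR/MEM
#2 head=2: st.MEM i2 no-port MEM/MEM
#3 head=3: ld.MEM i3 no-port MEM/MEM
#4 head=4: ld.MEM i4 no-port MEM/BR
#5 head=5: bne.BR i5 no-port BR/MEM
#6 head=6: st.MEM+sub.ALU i6+i7 2-wide
#7 head=8: xor.ALU+ld.MEM i8+i9 2-wide
#8 head=10: sub.ALU i10 tail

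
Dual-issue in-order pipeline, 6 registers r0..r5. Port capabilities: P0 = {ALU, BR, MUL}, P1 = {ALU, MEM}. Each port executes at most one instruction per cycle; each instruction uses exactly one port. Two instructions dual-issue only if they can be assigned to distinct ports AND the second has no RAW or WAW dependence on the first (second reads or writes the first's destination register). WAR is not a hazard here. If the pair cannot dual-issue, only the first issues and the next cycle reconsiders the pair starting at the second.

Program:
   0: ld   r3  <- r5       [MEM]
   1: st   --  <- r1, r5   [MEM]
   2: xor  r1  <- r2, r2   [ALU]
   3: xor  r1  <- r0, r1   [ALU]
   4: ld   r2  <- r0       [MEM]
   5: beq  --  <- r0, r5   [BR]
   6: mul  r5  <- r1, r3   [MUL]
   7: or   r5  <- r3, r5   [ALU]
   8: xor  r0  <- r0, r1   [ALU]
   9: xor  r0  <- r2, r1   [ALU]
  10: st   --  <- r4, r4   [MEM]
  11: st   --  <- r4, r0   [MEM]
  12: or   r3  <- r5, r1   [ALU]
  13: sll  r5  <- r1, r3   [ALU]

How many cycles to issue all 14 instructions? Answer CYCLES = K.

CYCLES = 9

c0: i0 ld  no-port MEM/MEM
c1: i1,i2 st+xor  dual
c2: i3,i4 xor+ld  dual
c3: i5 beq  no-port BR/MUL
c4: i6 mul  RAW+WAW r5
c5: i7,i8 or+xor  dual
c6: i9,i10 xor+st  dual
c7: i11,i12 st+or  dual
c8: i13 sll  tail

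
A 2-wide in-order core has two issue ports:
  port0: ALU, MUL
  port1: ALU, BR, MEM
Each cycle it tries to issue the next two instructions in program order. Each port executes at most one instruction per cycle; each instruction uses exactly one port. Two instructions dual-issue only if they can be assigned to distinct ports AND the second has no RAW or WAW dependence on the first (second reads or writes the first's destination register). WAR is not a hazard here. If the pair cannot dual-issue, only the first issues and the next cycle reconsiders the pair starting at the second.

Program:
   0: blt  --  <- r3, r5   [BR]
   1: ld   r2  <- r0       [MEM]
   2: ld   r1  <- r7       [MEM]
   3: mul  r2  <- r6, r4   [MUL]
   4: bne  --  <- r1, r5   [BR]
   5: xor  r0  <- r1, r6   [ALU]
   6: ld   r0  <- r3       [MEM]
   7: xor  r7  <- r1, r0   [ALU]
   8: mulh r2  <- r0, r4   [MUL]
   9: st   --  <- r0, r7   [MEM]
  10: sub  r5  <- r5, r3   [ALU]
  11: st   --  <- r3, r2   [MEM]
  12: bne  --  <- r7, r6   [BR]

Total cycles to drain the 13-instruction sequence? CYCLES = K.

CYCLES = 9

  cy0 -> i0 (blt.BR) no-port BR/MEM
  cy1 -> i1 (ld.MEM) no-port MEM/MEM
  cy2 -> i2&i3 (ld.MEM mul.MUL) dual
  cy3 -> i4&i5 (bne.BR xor.ALU) dual
  cy4 -> i6 (ld.MEM) RAW r0
  cy5 -> i7&i8 (xor.ALU mulh.MUL) dual
  cy6 -> i9&i10 (st.MEM sub.ALU) dual
  cy7 -> i11 (st.MEM) no-port MEM/BR
  cy8 -> i12 (bne.BR) tail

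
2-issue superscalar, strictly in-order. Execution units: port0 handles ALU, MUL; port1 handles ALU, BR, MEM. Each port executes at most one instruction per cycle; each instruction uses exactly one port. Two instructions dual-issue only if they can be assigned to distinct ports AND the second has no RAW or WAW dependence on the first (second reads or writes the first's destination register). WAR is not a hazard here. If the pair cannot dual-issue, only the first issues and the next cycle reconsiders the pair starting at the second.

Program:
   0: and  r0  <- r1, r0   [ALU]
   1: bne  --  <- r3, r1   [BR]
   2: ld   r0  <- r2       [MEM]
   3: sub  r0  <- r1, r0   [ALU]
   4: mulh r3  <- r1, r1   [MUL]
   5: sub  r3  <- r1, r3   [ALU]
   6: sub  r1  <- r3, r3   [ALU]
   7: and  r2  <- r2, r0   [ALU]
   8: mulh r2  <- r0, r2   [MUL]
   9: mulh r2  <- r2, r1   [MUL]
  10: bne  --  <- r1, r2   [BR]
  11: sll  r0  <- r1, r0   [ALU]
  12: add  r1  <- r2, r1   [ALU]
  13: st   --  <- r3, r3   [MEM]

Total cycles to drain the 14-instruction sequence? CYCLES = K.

CYCLES = 9

0. and;bne @i0+i1  | 2-wide
1. ld @i2  | RAW+WAW r0
2. sub;mulh @i3+i4  | 2-wide
3. sub @i5  | RAW r3
4. sub;and @i6+i7  | 2-wide
5. mulh @i8  | no-port MUL/MUL
6. mulh @i9  | RAW r2
7. bne;sll @i10+i11  | 2-wide
8. add;st @i12+i13  | 2-wide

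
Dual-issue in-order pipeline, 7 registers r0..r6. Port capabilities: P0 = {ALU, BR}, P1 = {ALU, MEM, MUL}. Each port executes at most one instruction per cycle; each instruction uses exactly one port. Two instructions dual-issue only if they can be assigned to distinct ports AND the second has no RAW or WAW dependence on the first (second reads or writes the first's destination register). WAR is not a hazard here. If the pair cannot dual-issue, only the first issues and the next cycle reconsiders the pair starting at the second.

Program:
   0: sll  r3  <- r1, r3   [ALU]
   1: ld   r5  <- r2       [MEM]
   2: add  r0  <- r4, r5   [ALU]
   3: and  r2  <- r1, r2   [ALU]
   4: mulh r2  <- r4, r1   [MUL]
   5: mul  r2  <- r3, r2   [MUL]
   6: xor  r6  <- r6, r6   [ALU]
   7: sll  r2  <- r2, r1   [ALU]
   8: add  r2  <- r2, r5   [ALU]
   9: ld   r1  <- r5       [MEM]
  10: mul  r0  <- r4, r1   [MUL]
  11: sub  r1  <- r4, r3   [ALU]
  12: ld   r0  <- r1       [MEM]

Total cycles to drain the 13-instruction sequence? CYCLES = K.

CYCLES = 8

  cy0 -> i0/i1 (sll.ALU+ld.MEM) 2-wide
  cy1 -> i2/i3 (add.ALU+and.ALU) 2-wide
  cy2 -> i4 (mulh.MUL) no-port MUL/MUL
  cy3 -> i5/i6 (mul.MUL+xor.ALU) 2-wide
  cy4 -> i7 (sll.ALU) RAW+WAW r2
  cy5 -> i8/i9 (add.ALU+ld.MEM) 2-wide
  cy6 -> i10/i11 (mul.MUL+sub.ALU) 2-wide
  cy7 -> i12 (ld.MEM) tail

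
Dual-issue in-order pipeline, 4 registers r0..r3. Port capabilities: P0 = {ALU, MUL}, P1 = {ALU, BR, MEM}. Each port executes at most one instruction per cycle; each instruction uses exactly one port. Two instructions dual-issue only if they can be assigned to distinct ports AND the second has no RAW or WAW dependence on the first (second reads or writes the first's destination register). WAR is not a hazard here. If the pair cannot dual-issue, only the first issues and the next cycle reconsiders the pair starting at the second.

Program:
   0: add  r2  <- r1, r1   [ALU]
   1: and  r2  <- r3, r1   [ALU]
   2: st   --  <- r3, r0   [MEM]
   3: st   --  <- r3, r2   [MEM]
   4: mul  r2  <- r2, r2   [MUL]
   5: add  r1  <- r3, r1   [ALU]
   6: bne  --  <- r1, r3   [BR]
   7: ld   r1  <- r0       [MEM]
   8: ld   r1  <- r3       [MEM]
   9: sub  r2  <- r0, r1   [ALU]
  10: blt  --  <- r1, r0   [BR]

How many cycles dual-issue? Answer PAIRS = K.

0. add @i0  | WAW r2
1. and/st @i1+i2  | 2-wide
2. st/mul @i3+i4  | 2-wide
3. add @i5  | RAW r1
4. bne @i6  | no-port BR/MEM
5. ld @i7  | no-port MEM/MEM
6. ld @i8  | RAW r1
7. sub/blt @i9+i10  | 2-wide

PAIRS = 3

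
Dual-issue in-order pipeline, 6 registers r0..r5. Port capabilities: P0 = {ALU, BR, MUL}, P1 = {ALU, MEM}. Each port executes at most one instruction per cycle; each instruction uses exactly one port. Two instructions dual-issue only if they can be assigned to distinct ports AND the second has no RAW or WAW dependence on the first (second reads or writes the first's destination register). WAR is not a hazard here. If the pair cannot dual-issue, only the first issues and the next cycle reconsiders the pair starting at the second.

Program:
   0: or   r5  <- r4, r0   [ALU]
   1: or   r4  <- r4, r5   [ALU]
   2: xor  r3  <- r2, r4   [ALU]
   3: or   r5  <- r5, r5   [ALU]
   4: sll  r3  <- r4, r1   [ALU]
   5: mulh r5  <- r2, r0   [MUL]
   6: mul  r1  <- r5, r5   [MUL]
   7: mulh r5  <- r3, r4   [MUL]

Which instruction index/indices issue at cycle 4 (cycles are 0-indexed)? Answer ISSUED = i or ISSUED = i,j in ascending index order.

ISSUED = 6

0. or.ALU @i0  | RAW r5
1. or.ALU @i1  | RAW r4
2. xor.ALU+or.ALU @i2&i3  | dual
3. sll.ALU+mulh.MUL @i4&i5  | dual
4. mul.MUL @i6  | no-port MUL/MUL
5. mulh.MUL @i7  | tail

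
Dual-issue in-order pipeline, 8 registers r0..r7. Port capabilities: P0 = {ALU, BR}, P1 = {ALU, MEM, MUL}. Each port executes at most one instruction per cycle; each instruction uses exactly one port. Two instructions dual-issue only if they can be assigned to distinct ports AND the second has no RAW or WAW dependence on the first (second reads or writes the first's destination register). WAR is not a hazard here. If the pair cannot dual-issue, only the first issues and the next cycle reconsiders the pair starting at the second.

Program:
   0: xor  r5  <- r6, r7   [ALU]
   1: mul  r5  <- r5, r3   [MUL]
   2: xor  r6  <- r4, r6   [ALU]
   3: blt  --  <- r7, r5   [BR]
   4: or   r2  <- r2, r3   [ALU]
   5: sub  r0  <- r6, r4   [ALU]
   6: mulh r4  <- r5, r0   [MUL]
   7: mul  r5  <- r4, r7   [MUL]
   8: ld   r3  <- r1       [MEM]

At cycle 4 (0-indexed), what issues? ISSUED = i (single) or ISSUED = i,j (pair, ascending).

#0 head=0: xor.ALU i0 RAW+WAW r5
#1 head=1: mul.MUL xor.ALU i1/i2 2-wide
#2 head=3: blt.BR or.ALU i3/i4 2-wide
#3 head=5: sub.ALU i5 RAW r0
#4 head=6: mulh.MUL i6 no-port MUL/MUL
#5 head=7: mul.MUL i7 no-port MUL/MEM
#6 head=8: ld.MEM i8 tail

ISSUED = 6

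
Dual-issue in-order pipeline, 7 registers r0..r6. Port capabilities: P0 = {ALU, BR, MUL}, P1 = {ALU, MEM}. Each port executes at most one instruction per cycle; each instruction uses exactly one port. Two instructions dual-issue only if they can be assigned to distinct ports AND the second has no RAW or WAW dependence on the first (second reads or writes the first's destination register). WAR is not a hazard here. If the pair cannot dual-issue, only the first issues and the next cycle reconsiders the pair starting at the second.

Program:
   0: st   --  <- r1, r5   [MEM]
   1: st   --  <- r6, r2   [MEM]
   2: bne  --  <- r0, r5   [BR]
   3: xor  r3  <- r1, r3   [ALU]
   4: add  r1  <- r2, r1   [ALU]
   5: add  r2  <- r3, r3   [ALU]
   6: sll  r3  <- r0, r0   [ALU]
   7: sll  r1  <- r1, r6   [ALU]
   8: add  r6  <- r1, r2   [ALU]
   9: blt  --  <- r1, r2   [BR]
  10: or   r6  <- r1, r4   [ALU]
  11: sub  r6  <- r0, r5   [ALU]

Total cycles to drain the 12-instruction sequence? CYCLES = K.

CYCLES = 8

[0] i0  st.MEM  -- no-port MEM/MEM
[1] i1&i2  st.MEM+bne.BR  -- dual
[2] i3&i4  xor.ALU+add.ALU  -- dual
[3] i5&i6  add.ALU+sll.ALU  -- dual
[4] i7  sll.ALU  -- RAW r1
[5] i8&i9  add.ALU+blt.BR  -- dual
[6] i10  or.ALU  -- WAW r6
[7] i11  sub.ALU  -- tail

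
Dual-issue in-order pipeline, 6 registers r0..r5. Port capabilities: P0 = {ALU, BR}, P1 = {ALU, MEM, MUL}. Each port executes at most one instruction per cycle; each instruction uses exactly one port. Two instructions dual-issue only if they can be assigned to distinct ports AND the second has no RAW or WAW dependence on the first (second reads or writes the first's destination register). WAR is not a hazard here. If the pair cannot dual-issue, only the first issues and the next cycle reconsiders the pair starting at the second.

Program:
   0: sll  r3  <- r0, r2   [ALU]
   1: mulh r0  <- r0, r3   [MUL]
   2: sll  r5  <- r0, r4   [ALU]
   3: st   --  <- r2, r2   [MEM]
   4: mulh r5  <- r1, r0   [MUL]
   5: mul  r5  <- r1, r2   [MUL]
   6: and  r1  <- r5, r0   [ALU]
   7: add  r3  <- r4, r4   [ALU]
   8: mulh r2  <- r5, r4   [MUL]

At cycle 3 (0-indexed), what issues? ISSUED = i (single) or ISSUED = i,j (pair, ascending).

ISSUED = 4

c0: i0 sll.ALU  RAW r3
c1: i1 mulh.MUL  RAW r0
c2: i2,i3 sll.ALU/st.MEM  dual
c3: i4 mulh.MUL  no-port MUL/MUL
c4: i5 mul.MUL  RAW r5
c5: i6,i7 and.ALU/add.ALU  dual
c6: i8 mulh.MUL  tail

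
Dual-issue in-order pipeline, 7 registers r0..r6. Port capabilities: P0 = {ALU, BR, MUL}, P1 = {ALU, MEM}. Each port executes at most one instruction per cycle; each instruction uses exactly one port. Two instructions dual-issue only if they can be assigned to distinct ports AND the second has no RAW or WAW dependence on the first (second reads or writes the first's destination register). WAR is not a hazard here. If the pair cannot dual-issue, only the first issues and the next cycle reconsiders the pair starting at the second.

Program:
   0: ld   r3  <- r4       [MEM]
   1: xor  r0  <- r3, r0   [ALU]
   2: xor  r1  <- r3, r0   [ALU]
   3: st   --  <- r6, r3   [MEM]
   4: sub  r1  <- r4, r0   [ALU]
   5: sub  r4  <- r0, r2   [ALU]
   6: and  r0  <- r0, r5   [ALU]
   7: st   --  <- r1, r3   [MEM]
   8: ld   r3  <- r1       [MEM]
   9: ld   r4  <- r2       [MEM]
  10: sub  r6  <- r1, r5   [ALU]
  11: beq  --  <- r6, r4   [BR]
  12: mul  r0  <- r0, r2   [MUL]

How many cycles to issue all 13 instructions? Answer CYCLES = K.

CYCLES = 9

t=0 i0:ld.MEM ; RAW r3
t=1 i1:xor.ALU ; RAW r0
t=2 i2,i3:xor.ALU st.MEM ; 2-wide
t=3 i4,i5:sub.ALU sub.ALU ; 2-wide
t=4 i6,i7:and.ALU st.MEM ; 2-wide
t=5 i8:ld.MEM ; no-port MEM/MEM
t=6 i9,i10:ld.MEM sub.ALU ; 2-wide
t=7 i11:beq.BR ; no-port BR/MUL
t=8 i12:mul.MUL ; tail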